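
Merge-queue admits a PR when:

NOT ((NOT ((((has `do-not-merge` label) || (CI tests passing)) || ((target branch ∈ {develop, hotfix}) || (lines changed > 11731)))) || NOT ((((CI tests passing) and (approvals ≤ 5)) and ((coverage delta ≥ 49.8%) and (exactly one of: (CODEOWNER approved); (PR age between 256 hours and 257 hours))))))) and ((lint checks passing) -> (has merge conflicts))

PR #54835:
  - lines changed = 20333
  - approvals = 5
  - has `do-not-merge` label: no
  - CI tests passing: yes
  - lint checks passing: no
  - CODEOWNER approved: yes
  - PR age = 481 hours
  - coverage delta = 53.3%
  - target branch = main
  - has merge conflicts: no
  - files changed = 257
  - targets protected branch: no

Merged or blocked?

Atomic conditions:
  has `do-not-merge` label: no → false
  CI tests passing: yes → true
  target branch ∈ {develop, hotfix}: main is not in the set → false
  lines changed > 11731: 20333 > 11731 is true
  approvals ≤ 5: 5 ≤ 5 is true
  coverage delta ≥ 49.8%: 53.3 ≥ 49.8 is true
  CODEOWNER approved: yes → true
  PR age between 256 hours and 257 hours: 481 in [256, 257] is false
  lint checks passing: no → false
  has merge conflicts: no → false
Combine:
[1.1.1.1.1] false OR true = true
[1.1.1.1.2] false OR true = true
[1.1.1.1] true OR true = true
[1.1.1] NOT true = false
[1.1.2.1.1] true AND true = true
[1.1.2.1.2.2] exactly-one(true, false) = true
[1.1.2.1.2] true AND true = true
[1.1.2.1] true AND true = true
[1.1.2] NOT true = false
[1.1] false OR false = false
[1] NOT false = true
[2] false → false (antecedent false ⇒ implication holds) = true
[root] true AND true = true
Overall: true → merged

Merged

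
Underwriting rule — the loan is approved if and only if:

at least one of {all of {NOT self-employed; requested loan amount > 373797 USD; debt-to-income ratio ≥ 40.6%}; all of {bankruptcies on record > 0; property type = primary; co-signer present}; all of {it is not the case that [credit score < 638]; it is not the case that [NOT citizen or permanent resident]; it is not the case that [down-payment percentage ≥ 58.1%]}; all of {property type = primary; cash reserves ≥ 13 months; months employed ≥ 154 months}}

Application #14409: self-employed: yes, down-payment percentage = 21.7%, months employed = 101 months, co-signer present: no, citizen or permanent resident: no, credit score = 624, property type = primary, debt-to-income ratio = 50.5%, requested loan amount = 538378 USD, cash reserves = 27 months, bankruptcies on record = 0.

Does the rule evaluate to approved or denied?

Atomic conditions:
  NOT self-employed: yes → false
  requested loan amount > 373797 USD: 538378 > 373797 is true
  debt-to-income ratio ≥ 40.6%: 50.5 ≥ 40.6 is true
  bankruptcies on record > 0: 0 > 0 is false
  property type = primary: primary == primary is true
  co-signer present: no → false
  credit score < 638: 624 < 638 is true
  NOT citizen or permanent resident: no → true
  down-payment percentage ≥ 58.1%: 21.7 ≥ 58.1 is false
  cash reserves ≥ 13 months: 27 ≥ 13 is true
  months employed ≥ 154 months: 101 ≥ 154 is false
Combine:
[1] false AND true AND true = false
[2] false AND true AND false = false
[3.1] NOT true = false
[3.2] NOT true = false
[3.3] NOT false = true
[3] false AND false AND true = false
[4] true AND true AND false = false
[root] false OR false OR false OR false = false
Overall: false → denied

Denied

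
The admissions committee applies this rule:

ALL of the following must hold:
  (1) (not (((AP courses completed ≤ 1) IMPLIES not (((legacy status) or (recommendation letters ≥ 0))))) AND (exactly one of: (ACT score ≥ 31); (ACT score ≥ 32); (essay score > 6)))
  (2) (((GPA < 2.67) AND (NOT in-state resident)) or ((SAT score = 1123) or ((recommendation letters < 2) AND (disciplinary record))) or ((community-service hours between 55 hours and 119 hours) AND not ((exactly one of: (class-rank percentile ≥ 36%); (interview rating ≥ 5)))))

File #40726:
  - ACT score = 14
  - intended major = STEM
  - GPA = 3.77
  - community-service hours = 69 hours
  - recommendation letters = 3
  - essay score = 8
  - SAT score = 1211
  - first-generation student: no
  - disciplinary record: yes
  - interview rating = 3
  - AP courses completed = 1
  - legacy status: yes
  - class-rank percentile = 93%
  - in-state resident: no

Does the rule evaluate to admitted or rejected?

Rejected

Atomic conditions:
  AP courses completed ≤ 1: 1 ≤ 1 is true
  legacy status: yes → true
  recommendation letters ≥ 0: 3 ≥ 0 is true
  ACT score ≥ 31: 14 ≥ 31 is false
  ACT score ≥ 32: 14 ≥ 32 is false
  essay score > 6: 8 > 6 is true
  GPA < 2.67: 3.77 < 2.67 is false
  NOT in-state resident: no → true
  SAT score = 1123: 1211 == 1123 is false
  recommendation letters < 2: 3 < 2 is false
  disciplinary record: yes → true
  community-service hours between 55 hours and 119 hours: 69 in [55, 119] is true
  class-rank percentile ≥ 36%: 93 ≥ 36 is true
  interview rating ≥ 5: 3 ≥ 5 is false
Combine:
[1.1.1.2.1] true OR true = true
[1.1.1.2] NOT true = false
[1.1.1] true → false = false
[1.1] NOT false = true
[1.2] exactly-one(false, false, true) = true
[1] true AND true = true
[2.1] false AND true = false
[2.2.2] false AND true = false
[2.2] false OR false = false
[2.3.2.1] exactly-one(true, false) = true
[2.3.2] NOT true = false
[2.3] true AND false = false
[2] false OR false OR false = false
[root] true AND false = false
Overall: false → rejected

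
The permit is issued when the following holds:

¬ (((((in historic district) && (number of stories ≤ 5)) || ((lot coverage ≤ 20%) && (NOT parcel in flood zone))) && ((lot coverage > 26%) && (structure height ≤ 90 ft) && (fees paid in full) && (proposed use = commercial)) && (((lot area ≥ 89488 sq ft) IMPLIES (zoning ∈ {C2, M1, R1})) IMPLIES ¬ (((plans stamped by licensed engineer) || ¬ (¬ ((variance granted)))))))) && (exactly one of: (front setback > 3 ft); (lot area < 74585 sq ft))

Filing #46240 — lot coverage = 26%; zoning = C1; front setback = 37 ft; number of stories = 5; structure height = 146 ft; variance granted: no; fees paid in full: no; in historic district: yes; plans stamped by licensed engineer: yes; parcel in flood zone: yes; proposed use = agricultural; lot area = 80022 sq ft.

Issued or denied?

Issued

Atomic conditions:
  in historic district: yes → true
  number of stories ≤ 5: 5 ≤ 5 is true
  lot coverage ≤ 20%: 26 ≤ 20 is false
  NOT parcel in flood zone: yes → false
  lot coverage > 26%: 26 > 26 is false
  structure height ≤ 90 ft: 146 ≤ 90 is false
  fees paid in full: no → false
  proposed use = commercial: agricultural == commercial is false
  lot area ≥ 89488 sq ft: 80022 ≥ 89488 is false
  zoning ∈ {C2, M1, R1}: C1 is not in the set → false
  plans stamped by licensed engineer: yes → true
  variance granted: no → false
  front setback > 3 ft: 37 > 3 is true
  lot area < 74585 sq ft: 80022 < 74585 is false
Combine:
[1.1.1.1] true AND true = true
[1.1.1.2] false AND false = false
[1.1.1] true OR false = true
[1.1.2] false AND false AND false AND false = false
[1.1.3.1] false → false (antecedent false ⇒ implication holds) = true
[1.1.3.2.1.2.1] NOT false = true
[1.1.3.2.1.2] NOT true = false
[1.1.3.2.1] true OR false = true
[1.1.3.2] NOT true = false
[1.1.3] true → false = false
[1.1] true AND false AND false = false
[1] NOT false = true
[2] exactly-one(true, false) = true
[root] true AND true = true
Overall: true → issued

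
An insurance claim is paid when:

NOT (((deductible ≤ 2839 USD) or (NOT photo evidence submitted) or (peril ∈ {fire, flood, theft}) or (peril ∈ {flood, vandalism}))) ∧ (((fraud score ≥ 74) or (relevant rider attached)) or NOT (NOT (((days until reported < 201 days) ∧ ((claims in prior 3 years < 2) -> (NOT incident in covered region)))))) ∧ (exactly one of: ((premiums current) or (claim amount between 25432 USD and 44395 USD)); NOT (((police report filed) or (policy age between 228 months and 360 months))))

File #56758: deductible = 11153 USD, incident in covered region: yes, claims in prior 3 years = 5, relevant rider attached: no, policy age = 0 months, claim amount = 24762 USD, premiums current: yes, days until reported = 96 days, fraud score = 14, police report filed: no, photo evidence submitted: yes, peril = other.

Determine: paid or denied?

Denied

Atomic conditions:
  deductible ≤ 2839 USD: 11153 ≤ 2839 is false
  NOT photo evidence submitted: yes → false
  peril ∈ {fire, flood, theft}: other is not in the set → false
  peril ∈ {flood, vandalism}: other is not in the set → false
  fraud score ≥ 74: 14 ≥ 74 is false
  relevant rider attached: no → false
  days until reported < 201 days: 96 < 201 is true
  claims in prior 3 years < 2: 5 < 2 is false
  NOT incident in covered region: yes → false
  premiums current: yes → true
  claim amount between 25432 USD and 44395 USD: 24762 in [25432, 44395] is false
  police report filed: no → false
  policy age between 228 months and 360 months: 0 in [228, 360] is false
Combine:
[1.1] false OR false OR false OR false = false
[1] NOT false = true
[2.1] false OR false = false
[2.2.1.1.2] false → false (antecedent false ⇒ implication holds) = true
[2.2.1.1] true AND true = true
[2.2.1] NOT true = false
[2.2] NOT false = true
[2] false OR true = true
[3.1] true OR false = true
[3.2.1] false OR false = false
[3.2] NOT false = true
[3] exactly-one(true, true) = false
[root] true AND true AND false = false
Overall: false → denied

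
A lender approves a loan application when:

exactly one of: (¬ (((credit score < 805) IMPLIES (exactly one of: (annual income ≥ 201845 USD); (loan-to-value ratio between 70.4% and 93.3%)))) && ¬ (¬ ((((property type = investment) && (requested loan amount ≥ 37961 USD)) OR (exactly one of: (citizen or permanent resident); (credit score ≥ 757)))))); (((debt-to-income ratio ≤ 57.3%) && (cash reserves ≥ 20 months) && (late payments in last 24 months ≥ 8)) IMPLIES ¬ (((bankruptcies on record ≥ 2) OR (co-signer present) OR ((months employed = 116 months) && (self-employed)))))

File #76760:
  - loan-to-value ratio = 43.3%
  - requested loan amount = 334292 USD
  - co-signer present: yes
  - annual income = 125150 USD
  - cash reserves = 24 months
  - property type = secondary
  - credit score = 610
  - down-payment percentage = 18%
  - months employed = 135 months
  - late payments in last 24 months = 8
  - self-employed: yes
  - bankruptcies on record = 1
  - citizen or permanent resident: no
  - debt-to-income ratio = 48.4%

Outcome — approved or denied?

Denied

Atomic conditions:
  credit score < 805: 610 < 805 is true
  annual income ≥ 201845 USD: 125150 ≥ 201845 is false
  loan-to-value ratio between 70.4% and 93.3%: 43.3 in [70.4, 93.3] is false
  property type = investment: secondary == investment is false
  requested loan amount ≥ 37961 USD: 334292 ≥ 37961 is true
  citizen or permanent resident: no → false
  credit score ≥ 757: 610 ≥ 757 is false
  debt-to-income ratio ≤ 57.3%: 48.4 ≤ 57.3 is true
  cash reserves ≥ 20 months: 24 ≥ 20 is true
  late payments in last 24 months ≥ 8: 8 ≥ 8 is true
  bankruptcies on record ≥ 2: 1 ≥ 2 is false
  co-signer present: yes → true
  months employed = 116 months: 135 == 116 is false
  self-employed: yes → true
Combine:
[1.1.1.2] exactly-one(false, false) = false
[1.1.1] true → false = false
[1.1] NOT false = true
[1.2.1.1.1] false AND true = false
[1.2.1.1.2] exactly-one(false, false) = false
[1.2.1.1] false OR false = false
[1.2.1] NOT false = true
[1.2] NOT true = false
[1] true AND false = false
[2.1] true AND true AND true = true
[2.2.1.3] false AND true = false
[2.2.1] false OR true OR false = true
[2.2] NOT true = false
[2] true → false = false
[root] exactly-one(false, false) = false
Overall: false → denied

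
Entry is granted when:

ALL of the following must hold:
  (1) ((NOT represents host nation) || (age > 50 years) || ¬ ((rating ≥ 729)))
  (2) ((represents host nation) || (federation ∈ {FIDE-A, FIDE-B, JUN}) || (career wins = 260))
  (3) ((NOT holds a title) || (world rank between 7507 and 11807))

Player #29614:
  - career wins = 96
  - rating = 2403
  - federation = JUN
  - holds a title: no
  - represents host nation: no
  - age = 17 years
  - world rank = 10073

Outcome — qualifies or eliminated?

Atomic conditions:
  NOT represents host nation: no → true
  age > 50 years: 17 > 50 is false
  rating ≥ 729: 2403 ≥ 729 is true
  represents host nation: no → false
  federation ∈ {FIDE-A, FIDE-B, JUN}: JUN is in the set → true
  career wins = 260: 96 == 260 is false
  NOT holds a title: no → true
  world rank between 7507 and 11807: 10073 in [7507, 11807] is true
Combine:
[1.3] NOT true = false
[1] true OR false OR false = true
[2] false OR true OR false = true
[3] true OR true = true
[root] true AND true AND true = true
Overall: true → qualifies

Qualifies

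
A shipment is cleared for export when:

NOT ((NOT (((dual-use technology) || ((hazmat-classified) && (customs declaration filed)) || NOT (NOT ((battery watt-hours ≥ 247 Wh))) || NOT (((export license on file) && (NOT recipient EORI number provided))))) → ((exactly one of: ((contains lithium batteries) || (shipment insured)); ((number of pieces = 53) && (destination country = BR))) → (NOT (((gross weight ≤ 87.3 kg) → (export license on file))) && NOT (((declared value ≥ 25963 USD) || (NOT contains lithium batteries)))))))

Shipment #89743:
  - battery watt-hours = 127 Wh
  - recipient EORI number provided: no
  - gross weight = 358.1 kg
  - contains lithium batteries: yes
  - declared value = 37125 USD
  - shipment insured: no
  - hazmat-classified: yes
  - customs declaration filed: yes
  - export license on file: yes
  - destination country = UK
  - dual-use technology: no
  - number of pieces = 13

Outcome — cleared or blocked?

Blocked

Atomic conditions:
  dual-use technology: no → false
  hazmat-classified: yes → true
  customs declaration filed: yes → true
  battery watt-hours ≥ 247 Wh: 127 ≥ 247 is false
  export license on file: yes → true
  NOT recipient EORI number provided: no → true
  contains lithium batteries: yes → true
  shipment insured: no → false
  number of pieces = 53: 13 == 53 is false
  destination country = BR: UK == BR is false
  gross weight ≤ 87.3 kg: 358.1 ≤ 87.3 is false
  declared value ≥ 25963 USD: 37125 ≥ 25963 is true
  NOT contains lithium batteries: yes → false
Combine:
[1.1.1.2] true AND true = true
[1.1.1.3.1] NOT false = true
[1.1.1.3] NOT true = false
[1.1.1.4.1] true AND true = true
[1.1.1.4] NOT true = false
[1.1.1] false OR true OR false OR false = true
[1.1] NOT true = false
[1.2.1.1] true OR false = true
[1.2.1.2] false AND false = false
[1.2.1] exactly-one(true, false) = true
[1.2.2.1.1] false → true (antecedent false ⇒ implication holds) = true
[1.2.2.1] NOT true = false
[1.2.2.2.1] true OR false = true
[1.2.2.2] NOT true = false
[1.2.2] false AND false = false
[1.2] true → false = false
[1] false → false (antecedent false ⇒ implication holds) = true
[root] NOT true = false
Overall: false → blocked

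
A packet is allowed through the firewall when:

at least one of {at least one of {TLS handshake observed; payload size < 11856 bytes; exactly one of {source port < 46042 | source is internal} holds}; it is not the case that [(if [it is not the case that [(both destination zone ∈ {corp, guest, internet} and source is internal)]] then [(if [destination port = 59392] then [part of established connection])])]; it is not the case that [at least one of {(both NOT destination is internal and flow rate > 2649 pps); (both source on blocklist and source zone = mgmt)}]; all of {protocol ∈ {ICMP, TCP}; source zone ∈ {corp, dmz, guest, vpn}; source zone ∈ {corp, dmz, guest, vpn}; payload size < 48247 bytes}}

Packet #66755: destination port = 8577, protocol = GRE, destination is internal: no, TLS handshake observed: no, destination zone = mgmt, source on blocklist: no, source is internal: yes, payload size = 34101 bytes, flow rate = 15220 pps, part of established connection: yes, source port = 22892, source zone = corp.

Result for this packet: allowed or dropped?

Dropped

Atomic conditions:
  TLS handshake observed: no → false
  payload size < 11856 bytes: 34101 < 11856 is false
  source port < 46042: 22892 < 46042 is true
  source is internal: yes → true
  destination zone ∈ {corp, guest, internet}: mgmt is not in the set → false
  destination port = 59392: 8577 == 59392 is false
  part of established connection: yes → true
  NOT destination is internal: no → true
  flow rate > 2649 pps: 15220 > 2649 is true
  source on blocklist: no → false
  source zone = mgmt: corp == mgmt is false
  protocol ∈ {ICMP, TCP}: GRE is not in the set → false
  source zone ∈ {corp, dmz, guest, vpn}: corp is in the set → true
  payload size < 48247 bytes: 34101 < 48247 is true
Combine:
[1.3] exactly-one(true, true) = false
[1] false OR false OR false = false
[2.1.1.1] false AND true = false
[2.1.1] NOT false = true
[2.1.2] false → true (antecedent false ⇒ implication holds) = true
[2.1] true → true = true
[2] NOT true = false
[3.1.1] true AND true = true
[3.1.2] false AND false = false
[3.1] true OR false = true
[3] NOT true = false
[4] false AND true AND true AND true = false
[root] false OR false OR false OR false = false
Overall: false → dropped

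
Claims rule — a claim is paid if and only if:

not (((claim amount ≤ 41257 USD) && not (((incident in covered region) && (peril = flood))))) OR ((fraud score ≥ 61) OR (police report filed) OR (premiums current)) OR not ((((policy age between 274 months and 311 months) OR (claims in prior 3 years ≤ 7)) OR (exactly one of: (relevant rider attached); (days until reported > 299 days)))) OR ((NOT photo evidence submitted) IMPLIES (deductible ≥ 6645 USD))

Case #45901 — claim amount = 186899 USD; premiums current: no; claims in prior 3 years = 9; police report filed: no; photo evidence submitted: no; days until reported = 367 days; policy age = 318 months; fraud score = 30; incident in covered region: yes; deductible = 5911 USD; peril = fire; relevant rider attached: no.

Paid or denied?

Paid

Atomic conditions:
  claim amount ≤ 41257 USD: 186899 ≤ 41257 is false
  incident in covered region: yes → true
  peril = flood: fire == flood is false
  fraud score ≥ 61: 30 ≥ 61 is false
  police report filed: no → false
  premiums current: no → false
  policy age between 274 months and 311 months: 318 in [274, 311] is false
  claims in prior 3 years ≤ 7: 9 ≤ 7 is false
  relevant rider attached: no → false
  days until reported > 299 days: 367 > 299 is true
  NOT photo evidence submitted: no → true
  deductible ≥ 6645 USD: 5911 ≥ 6645 is false
Combine:
[1.1.2.1] true AND false = false
[1.1.2] NOT false = true
[1.1] false AND true = false
[1] NOT false = true
[2] false OR false OR false = false
[3.1.1] false OR false = false
[3.1.2] exactly-one(false, true) = true
[3.1] false OR true = true
[3] NOT true = false
[4] true → false = false
[root] true OR false OR false OR false = true
Overall: true → paid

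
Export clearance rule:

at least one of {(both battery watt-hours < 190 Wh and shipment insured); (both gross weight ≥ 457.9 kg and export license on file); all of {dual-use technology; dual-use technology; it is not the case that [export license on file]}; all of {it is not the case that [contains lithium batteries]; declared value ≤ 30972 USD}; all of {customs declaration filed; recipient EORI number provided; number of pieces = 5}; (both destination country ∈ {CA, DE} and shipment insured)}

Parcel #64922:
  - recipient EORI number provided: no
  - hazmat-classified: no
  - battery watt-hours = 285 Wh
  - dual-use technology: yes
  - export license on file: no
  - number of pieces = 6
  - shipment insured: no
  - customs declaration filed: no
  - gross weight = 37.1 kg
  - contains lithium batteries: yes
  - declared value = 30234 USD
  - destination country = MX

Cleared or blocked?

Cleared

Atomic conditions:
  battery watt-hours < 190 Wh: 285 < 190 is false
  shipment insured: no → false
  gross weight ≥ 457.9 kg: 37.1 ≥ 457.9 is false
  export license on file: no → false
  dual-use technology: yes → true
  contains lithium batteries: yes → true
  declared value ≤ 30972 USD: 30234 ≤ 30972 is true
  customs declaration filed: no → false
  recipient EORI number provided: no → false
  number of pieces = 5: 6 == 5 is false
  destination country ∈ {CA, DE}: MX is not in the set → false
Combine:
[1] false AND false = false
[2] false AND false = false
[3.3] NOT false = true
[3] true AND true AND true = true
[4.1] NOT true = false
[4] false AND true = false
[5] false AND false AND false = false
[6] false AND false = false
[root] false OR false OR true OR false OR false OR false = true
Overall: true → cleared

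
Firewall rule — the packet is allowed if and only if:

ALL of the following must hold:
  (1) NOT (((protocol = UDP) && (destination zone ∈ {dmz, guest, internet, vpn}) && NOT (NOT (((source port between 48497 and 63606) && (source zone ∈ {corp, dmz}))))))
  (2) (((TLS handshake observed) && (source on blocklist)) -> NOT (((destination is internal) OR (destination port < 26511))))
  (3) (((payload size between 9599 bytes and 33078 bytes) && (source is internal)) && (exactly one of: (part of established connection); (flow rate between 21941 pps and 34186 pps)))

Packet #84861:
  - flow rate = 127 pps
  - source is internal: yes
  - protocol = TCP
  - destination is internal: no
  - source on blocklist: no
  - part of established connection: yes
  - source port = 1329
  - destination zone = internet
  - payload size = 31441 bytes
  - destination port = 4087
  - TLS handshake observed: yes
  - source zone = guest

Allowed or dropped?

Atomic conditions:
  protocol = UDP: TCP == UDP is false
  destination zone ∈ {dmz, guest, internet, vpn}: internet is in the set → true
  source port between 48497 and 63606: 1329 in [48497, 63606] is false
  source zone ∈ {corp, dmz}: guest is not in the set → false
  TLS handshake observed: yes → true
  source on blocklist: no → false
  destination is internal: no → false
  destination port < 26511: 4087 < 26511 is true
  payload size between 9599 bytes and 33078 bytes: 31441 in [9599, 33078] is true
  source is internal: yes → true
  part of established connection: yes → true
  flow rate between 21941 pps and 34186 pps: 127 in [21941, 34186] is false
Combine:
[1.1.3.1.1] false AND false = false
[1.1.3.1] NOT false = true
[1.1.3] NOT true = false
[1.1] false AND true AND false = false
[1] NOT false = true
[2.1] true AND false = false
[2.2.1] false OR true = true
[2.2] NOT true = false
[2] false → false (antecedent false ⇒ implication holds) = true
[3.1] true AND true = true
[3.2] exactly-one(true, false) = true
[3] true AND true = true
[root] true AND true AND true = true
Overall: true → allowed

Allowed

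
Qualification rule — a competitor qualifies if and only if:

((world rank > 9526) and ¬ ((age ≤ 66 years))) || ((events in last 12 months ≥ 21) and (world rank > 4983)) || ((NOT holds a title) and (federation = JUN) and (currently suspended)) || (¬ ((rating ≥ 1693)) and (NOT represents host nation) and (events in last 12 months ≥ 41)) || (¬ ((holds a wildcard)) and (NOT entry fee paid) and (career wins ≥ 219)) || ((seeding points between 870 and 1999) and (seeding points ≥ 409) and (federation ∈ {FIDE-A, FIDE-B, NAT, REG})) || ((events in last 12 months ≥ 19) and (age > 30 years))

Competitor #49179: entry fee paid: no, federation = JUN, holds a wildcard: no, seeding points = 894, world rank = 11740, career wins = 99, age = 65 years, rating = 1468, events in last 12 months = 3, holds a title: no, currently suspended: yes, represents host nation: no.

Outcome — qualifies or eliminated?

Atomic conditions:
  world rank > 9526: 11740 > 9526 is true
  age ≤ 66 years: 65 ≤ 66 is true
  events in last 12 months ≥ 21: 3 ≥ 21 is false
  world rank > 4983: 11740 > 4983 is true
  NOT holds a title: no → true
  federation = JUN: JUN == JUN is true
  currently suspended: yes → true
  rating ≥ 1693: 1468 ≥ 1693 is false
  NOT represents host nation: no → true
  events in last 12 months ≥ 41: 3 ≥ 41 is false
  holds a wildcard: no → false
  NOT entry fee paid: no → true
  career wins ≥ 219: 99 ≥ 219 is false
  seeding points between 870 and 1999: 894 in [870, 1999] is true
  seeding points ≥ 409: 894 ≥ 409 is true
  federation ∈ {FIDE-A, FIDE-B, NAT, REG}: JUN is not in the set → false
  events in last 12 months ≥ 19: 3 ≥ 19 is false
  age > 30 years: 65 > 30 is true
Combine:
[1.2] NOT true = false
[1] true AND false = false
[2] false AND true = false
[3] true AND true AND true = true
[4.1] NOT false = true
[4] true AND true AND false = false
[5.1] NOT false = true
[5] true AND true AND false = false
[6] true AND true AND false = false
[7] false AND true = false
[root] false OR false OR true OR false OR false OR false OR false = true
Overall: true → qualifies

Qualifies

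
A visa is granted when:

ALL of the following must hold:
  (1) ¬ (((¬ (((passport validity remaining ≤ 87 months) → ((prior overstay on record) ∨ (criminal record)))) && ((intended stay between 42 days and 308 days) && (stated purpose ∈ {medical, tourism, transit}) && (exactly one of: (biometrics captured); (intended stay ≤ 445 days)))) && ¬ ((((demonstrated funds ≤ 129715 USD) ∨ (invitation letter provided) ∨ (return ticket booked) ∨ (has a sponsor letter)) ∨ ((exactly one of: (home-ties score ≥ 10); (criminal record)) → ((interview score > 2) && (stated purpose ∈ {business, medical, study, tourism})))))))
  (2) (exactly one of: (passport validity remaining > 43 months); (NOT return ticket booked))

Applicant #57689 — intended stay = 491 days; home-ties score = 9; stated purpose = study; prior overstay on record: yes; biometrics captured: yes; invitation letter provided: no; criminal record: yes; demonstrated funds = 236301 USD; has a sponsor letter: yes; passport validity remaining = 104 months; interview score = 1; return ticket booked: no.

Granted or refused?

Refused

Atomic conditions:
  passport validity remaining ≤ 87 months: 104 ≤ 87 is false
  prior overstay on record: yes → true
  criminal record: yes → true
  intended stay between 42 days and 308 days: 491 in [42, 308] is false
  stated purpose ∈ {medical, tourism, transit}: study is not in the set → false
  biometrics captured: yes → true
  intended stay ≤ 445 days: 491 ≤ 445 is false
  demonstrated funds ≤ 129715 USD: 236301 ≤ 129715 is false
  invitation letter provided: no → false
  return ticket booked: no → false
  has a sponsor letter: yes → true
  home-ties score ≥ 10: 9 ≥ 10 is false
  interview score > 2: 1 > 2 is false
  stated purpose ∈ {business, medical, study, tourism}: study is in the set → true
  passport validity remaining > 43 months: 104 > 43 is true
  NOT return ticket booked: no → true
Combine:
[1.1.1.1.1.2] true OR true = true
[1.1.1.1.1] false → true (antecedent false ⇒ implication holds) = true
[1.1.1.1] NOT true = false
[1.1.1.2.3] exactly-one(true, false) = true
[1.1.1.2] false AND false AND true = false
[1.1.1] false AND false = false
[1.1.2.1.1] false OR false OR false OR true = true
[1.1.2.1.2.1] exactly-one(false, true) = true
[1.1.2.1.2.2] false AND true = false
[1.1.2.1.2] true → false = false
[1.1.2.1] true OR false = true
[1.1.2] NOT true = false
[1.1] false AND false = false
[1] NOT false = true
[2] exactly-one(true, true) = false
[root] true AND false = false
Overall: false → refused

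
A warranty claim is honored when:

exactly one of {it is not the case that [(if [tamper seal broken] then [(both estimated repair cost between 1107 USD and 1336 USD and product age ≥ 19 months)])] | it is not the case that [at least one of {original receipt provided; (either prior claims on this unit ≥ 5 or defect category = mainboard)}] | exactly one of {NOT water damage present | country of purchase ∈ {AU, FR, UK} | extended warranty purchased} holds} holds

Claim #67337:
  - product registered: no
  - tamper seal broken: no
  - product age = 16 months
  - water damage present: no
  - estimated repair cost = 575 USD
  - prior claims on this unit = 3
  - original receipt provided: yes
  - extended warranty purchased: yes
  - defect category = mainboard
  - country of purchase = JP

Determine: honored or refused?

Refused

Atomic conditions:
  tamper seal broken: no → false
  estimated repair cost between 1107 USD and 1336 USD: 575 in [1107, 1336] is false
  product age ≥ 19 months: 16 ≥ 19 is false
  original receipt provided: yes → true
  prior claims on this unit ≥ 5: 3 ≥ 5 is false
  defect category = mainboard: mainboard == mainboard is true
  NOT water damage present: no → true
  country of purchase ∈ {AU, FR, UK}: JP is not in the set → false
  extended warranty purchased: yes → true
Combine:
[1.1.2] false AND false = false
[1.1] false → false (antecedent false ⇒ implication holds) = true
[1] NOT true = false
[2.1.2] false OR true = true
[2.1] true OR true = true
[2] NOT true = false
[3] exactly-one(true, false, true) = false
[root] exactly-one(false, false, false) = false
Overall: false → refused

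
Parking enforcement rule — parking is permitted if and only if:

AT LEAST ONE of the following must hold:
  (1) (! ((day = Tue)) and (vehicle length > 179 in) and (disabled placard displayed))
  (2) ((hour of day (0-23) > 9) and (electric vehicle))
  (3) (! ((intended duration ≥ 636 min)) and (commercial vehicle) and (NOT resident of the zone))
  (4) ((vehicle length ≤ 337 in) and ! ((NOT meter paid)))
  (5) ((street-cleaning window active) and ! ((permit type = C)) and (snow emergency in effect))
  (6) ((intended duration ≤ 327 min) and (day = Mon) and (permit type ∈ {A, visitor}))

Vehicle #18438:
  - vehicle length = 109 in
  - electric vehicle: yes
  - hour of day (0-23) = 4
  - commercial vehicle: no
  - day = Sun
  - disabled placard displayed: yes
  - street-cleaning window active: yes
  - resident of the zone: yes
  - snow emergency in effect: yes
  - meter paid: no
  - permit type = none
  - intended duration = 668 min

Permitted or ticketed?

Atomic conditions:
  day = Tue: Sun == Tue is false
  vehicle length > 179 in: 109 > 179 is false
  disabled placard displayed: yes → true
  hour of day (0-23) > 9: 4 > 9 is false
  electric vehicle: yes → true
  intended duration ≥ 636 min: 668 ≥ 636 is true
  commercial vehicle: no → false
  NOT resident of the zone: yes → false
  vehicle length ≤ 337 in: 109 ≤ 337 is true
  NOT meter paid: no → true
  street-cleaning window active: yes → true
  permit type = C: none == C is false
  snow emergency in effect: yes → true
  intended duration ≤ 327 min: 668 ≤ 327 is false
  day = Mon: Sun == Mon is false
  permit type ∈ {A, visitor}: none is not in the set → false
Combine:
[1.1] NOT false = true
[1] true AND false AND true = false
[2] false AND true = false
[3.1] NOT true = false
[3] false AND false AND false = false
[4.2] NOT true = false
[4] true AND false = false
[5.2] NOT false = true
[5] true AND true AND true = true
[6] false AND false AND false = false
[root] false OR false OR false OR false OR true OR false = true
Overall: true → permitted

Permitted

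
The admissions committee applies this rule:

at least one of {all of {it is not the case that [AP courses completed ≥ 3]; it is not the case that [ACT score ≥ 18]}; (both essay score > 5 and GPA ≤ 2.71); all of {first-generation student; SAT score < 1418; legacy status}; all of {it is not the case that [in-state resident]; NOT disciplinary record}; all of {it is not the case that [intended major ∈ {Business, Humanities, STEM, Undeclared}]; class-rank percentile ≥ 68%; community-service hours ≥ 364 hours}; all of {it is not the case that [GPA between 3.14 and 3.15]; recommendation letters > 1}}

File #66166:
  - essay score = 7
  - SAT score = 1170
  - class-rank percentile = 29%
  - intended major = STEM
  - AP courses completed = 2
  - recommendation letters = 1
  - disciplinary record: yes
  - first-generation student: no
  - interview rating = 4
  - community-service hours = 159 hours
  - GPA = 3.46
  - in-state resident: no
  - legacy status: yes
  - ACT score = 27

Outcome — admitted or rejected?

Atomic conditions:
  AP courses completed ≥ 3: 2 ≥ 3 is false
  ACT score ≥ 18: 27 ≥ 18 is true
  essay score > 5: 7 > 5 is true
  GPA ≤ 2.71: 3.46 ≤ 2.71 is false
  first-generation student: no → false
  SAT score < 1418: 1170 < 1418 is true
  legacy status: yes → true
  in-state resident: no → false
  NOT disciplinary record: yes → false
  intended major ∈ {Business, Humanities, STEM, Undeclared}: STEM is in the set → true
  class-rank percentile ≥ 68%: 29 ≥ 68 is false
  community-service hours ≥ 364 hours: 159 ≥ 364 is false
  GPA between 3.14 and 3.15: 3.46 in [3.14, 3.15] is false
  recommendation letters > 1: 1 > 1 is false
Combine:
[1.1] NOT false = true
[1.2] NOT true = false
[1] true AND false = false
[2] true AND false = false
[3] false AND true AND true = false
[4.1] NOT false = true
[4] true AND false = false
[5.1] NOT true = false
[5] false AND false AND false = false
[6.1] NOT false = true
[6] true AND false = false
[root] false OR false OR false OR false OR false OR false = false
Overall: false → rejected

Rejected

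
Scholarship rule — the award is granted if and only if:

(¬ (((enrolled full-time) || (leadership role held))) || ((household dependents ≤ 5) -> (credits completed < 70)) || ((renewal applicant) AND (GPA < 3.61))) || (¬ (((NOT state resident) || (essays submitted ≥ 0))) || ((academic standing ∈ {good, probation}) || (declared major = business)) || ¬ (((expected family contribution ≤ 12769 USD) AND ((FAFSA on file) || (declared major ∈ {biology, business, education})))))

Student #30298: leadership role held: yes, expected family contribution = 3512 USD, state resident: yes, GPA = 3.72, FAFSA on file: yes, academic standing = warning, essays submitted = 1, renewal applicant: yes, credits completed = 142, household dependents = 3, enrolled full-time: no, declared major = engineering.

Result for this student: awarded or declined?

Declined

Atomic conditions:
  enrolled full-time: no → false
  leadership role held: yes → true
  household dependents ≤ 5: 3 ≤ 5 is true
  credits completed < 70: 142 < 70 is false
  renewal applicant: yes → true
  GPA < 3.61: 3.72 < 3.61 is false
  NOT state resident: yes → false
  essays submitted ≥ 0: 1 ≥ 0 is true
  academic standing ∈ {good, probation}: warning is not in the set → false
  declared major = business: engineering == business is false
  expected family contribution ≤ 12769 USD: 3512 ≤ 12769 is true
  FAFSA on file: yes → true
  declared major ∈ {biology, business, education}: engineering is not in the set → false
Combine:
[1.1.1] false OR true = true
[1.1] NOT true = false
[1.2] true → false = false
[1.3] true AND false = false
[1] false OR false OR false = false
[2.1.1] false OR true = true
[2.1] NOT true = false
[2.2] false OR false = false
[2.3.1.2] true OR false = true
[2.3.1] true AND true = true
[2.3] NOT true = false
[2] false OR false OR false = false
[root] false OR false = false
Overall: false → declined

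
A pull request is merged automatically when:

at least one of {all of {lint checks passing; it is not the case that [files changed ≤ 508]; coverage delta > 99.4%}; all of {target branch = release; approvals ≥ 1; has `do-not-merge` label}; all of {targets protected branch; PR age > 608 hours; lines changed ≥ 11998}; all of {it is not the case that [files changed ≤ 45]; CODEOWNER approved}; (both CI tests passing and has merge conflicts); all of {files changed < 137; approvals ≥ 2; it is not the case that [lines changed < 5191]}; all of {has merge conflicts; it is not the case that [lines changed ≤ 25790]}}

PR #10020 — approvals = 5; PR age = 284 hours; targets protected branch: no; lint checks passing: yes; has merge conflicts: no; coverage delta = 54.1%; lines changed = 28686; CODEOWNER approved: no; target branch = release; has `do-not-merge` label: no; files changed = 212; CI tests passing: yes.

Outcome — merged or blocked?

Atomic conditions:
  lint checks passing: yes → true
  files changed ≤ 508: 212 ≤ 508 is true
  coverage delta > 99.4%: 54.1 > 99.4 is false
  target branch = release: release == release is true
  approvals ≥ 1: 5 ≥ 1 is true
  has `do-not-merge` label: no → false
  targets protected branch: no → false
  PR age > 608 hours: 284 > 608 is false
  lines changed ≥ 11998: 28686 ≥ 11998 is true
  files changed ≤ 45: 212 ≤ 45 is false
  CODEOWNER approved: no → false
  CI tests passing: yes → true
  has merge conflicts: no → false
  files changed < 137: 212 < 137 is false
  approvals ≥ 2: 5 ≥ 2 is true
  lines changed < 5191: 28686 < 5191 is false
  lines changed ≤ 25790: 28686 ≤ 25790 is false
Combine:
[1.2] NOT true = false
[1] true AND false AND false = false
[2] true AND true AND false = false
[3] false AND false AND true = false
[4.1] NOT false = true
[4] true AND false = false
[5] true AND false = false
[6.3] NOT false = true
[6] false AND true AND true = false
[7.2] NOT false = true
[7] false AND true = false
[root] false OR false OR false OR false OR false OR false OR false = false
Overall: false → blocked

Blocked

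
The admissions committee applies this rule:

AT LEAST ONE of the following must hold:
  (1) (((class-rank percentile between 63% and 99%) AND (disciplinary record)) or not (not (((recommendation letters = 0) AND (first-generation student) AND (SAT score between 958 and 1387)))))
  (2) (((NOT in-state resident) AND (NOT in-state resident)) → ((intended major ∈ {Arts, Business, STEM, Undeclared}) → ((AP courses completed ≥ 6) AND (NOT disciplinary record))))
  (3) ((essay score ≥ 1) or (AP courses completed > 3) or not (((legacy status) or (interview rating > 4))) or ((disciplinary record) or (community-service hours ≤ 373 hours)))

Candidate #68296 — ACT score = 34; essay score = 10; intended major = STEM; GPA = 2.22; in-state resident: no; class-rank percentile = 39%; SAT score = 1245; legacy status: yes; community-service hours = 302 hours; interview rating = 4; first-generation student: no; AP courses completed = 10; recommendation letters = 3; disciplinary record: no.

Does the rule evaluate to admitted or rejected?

Admitted

Atomic conditions:
  class-rank percentile between 63% and 99%: 39 in [63, 99] is false
  disciplinary record: no → false
  recommendation letters = 0: 3 == 0 is false
  first-generation student: no → false
  SAT score between 958 and 1387: 1245 in [958, 1387] is true
  NOT in-state resident: no → true
  intended major ∈ {Arts, Business, STEM, Undeclared}: STEM is in the set → true
  AP courses completed ≥ 6: 10 ≥ 6 is true
  NOT disciplinary record: no → true
  essay score ≥ 1: 10 ≥ 1 is true
  AP courses completed > 3: 10 > 3 is true
  legacy status: yes → true
  interview rating > 4: 4 > 4 is false
  community-service hours ≤ 373 hours: 302 ≤ 373 is true
Combine:
[1.1] false AND false = false
[1.2.1.1] false AND false AND true = false
[1.2.1] NOT false = true
[1.2] NOT true = false
[1] false OR false = false
[2.1] true AND true = true
[2.2.2] true AND true = true
[2.2] true → true = true
[2] true → true = true
[3.3.1] true OR false = true
[3.3] NOT true = false
[3.4] false OR true = true
[3] true OR true OR false OR true = true
[root] false OR true OR true = true
Overall: true → admitted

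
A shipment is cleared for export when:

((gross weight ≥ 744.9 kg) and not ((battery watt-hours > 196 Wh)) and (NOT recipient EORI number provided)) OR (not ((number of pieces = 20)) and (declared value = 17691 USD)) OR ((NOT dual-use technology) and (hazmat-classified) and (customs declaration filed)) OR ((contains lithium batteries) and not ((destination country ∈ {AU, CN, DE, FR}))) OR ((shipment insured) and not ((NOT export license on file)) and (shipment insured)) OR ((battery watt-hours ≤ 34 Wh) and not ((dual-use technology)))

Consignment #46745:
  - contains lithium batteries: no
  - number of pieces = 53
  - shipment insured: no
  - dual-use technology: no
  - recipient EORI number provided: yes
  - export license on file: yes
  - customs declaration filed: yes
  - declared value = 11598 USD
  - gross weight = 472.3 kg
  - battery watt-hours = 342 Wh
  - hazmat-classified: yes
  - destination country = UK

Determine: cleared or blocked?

Atomic conditions:
  gross weight ≥ 744.9 kg: 472.3 ≥ 744.9 is false
  battery watt-hours > 196 Wh: 342 > 196 is true
  NOT recipient EORI number provided: yes → false
  number of pieces = 20: 53 == 20 is false
  declared value = 17691 USD: 11598 == 17691 is false
  NOT dual-use technology: no → true
  hazmat-classified: yes → true
  customs declaration filed: yes → true
  contains lithium batteries: no → false
  destination country ∈ {AU, CN, DE, FR}: UK is not in the set → false
  shipment insured: no → false
  NOT export license on file: yes → false
  battery watt-hours ≤ 34 Wh: 342 ≤ 34 is false
  dual-use technology: no → false
Combine:
[1.2] NOT true = false
[1] false AND false AND false = false
[2.1] NOT false = true
[2] true AND false = false
[3] true AND true AND true = true
[4.2] NOT false = true
[4] false AND true = false
[5.2] NOT false = true
[5] false AND true AND false = false
[6.2] NOT false = true
[6] false AND true = false
[root] false OR false OR true OR false OR false OR false = true
Overall: true → cleared

Cleared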